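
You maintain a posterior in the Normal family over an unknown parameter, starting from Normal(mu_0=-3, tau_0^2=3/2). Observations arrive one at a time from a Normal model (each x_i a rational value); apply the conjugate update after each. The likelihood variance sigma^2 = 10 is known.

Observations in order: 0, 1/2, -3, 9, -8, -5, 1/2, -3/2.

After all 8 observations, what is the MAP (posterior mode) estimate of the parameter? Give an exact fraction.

obs 1: x=0 → posterior Normal(-60/23, 30/23)
obs 2: x=1/2 → posterior Normal(-9/4, 15/13)
obs 3: x=-3 → posterior Normal(-135/58, 30/29)
obs 4: x=9 → posterior Normal(-81/64, 15/16)
obs 5: x=-8 → posterior Normal(-129/70, 6/7)
obs 6: x=-5 → posterior Normal(-159/76, 15/19)
obs 7: x=1/2 → posterior Normal(-78/41, 30/41)
obs 8: x=-3/2 → posterior Normal(-15/8, 15/22)

-15/8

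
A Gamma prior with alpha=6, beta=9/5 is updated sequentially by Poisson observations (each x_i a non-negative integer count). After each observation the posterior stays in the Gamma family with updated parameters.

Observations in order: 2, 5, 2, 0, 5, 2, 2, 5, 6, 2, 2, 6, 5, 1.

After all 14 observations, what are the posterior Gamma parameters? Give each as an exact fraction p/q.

obs 1: x=2 → posterior Gamma(8, 14/5)
obs 2: x=5 → posterior Gamma(13, 19/5)
obs 3: x=2 → posterior Gamma(15, 24/5)
obs 4: x=0 → posterior Gamma(15, 29/5)
obs 5: x=5 → posterior Gamma(20, 34/5)
obs 6: x=2 → posterior Gamma(22, 39/5)
obs 7: x=2 → posterior Gamma(24, 44/5)
obs 8: x=5 → posterior Gamma(29, 49/5)
obs 9: x=6 → posterior Gamma(35, 54/5)
obs 10: x=2 → posterior Gamma(37, 59/5)
obs 11: x=2 → posterior Gamma(39, 64/5)
obs 12: x=6 → posterior Gamma(45, 69/5)
obs 13: x=5 → posterior Gamma(50, 74/5)
obs 14: x=1 → posterior Gamma(51, 79/5)

alpha=51, beta=79/5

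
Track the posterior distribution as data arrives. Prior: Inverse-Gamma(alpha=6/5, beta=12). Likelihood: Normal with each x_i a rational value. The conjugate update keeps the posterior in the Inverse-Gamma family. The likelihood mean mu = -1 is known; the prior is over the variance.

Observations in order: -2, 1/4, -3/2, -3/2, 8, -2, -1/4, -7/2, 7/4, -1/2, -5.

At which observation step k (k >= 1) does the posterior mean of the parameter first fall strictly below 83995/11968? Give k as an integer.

obs 1: x=-2 → posterior Inverse-Gamma(17/10, 25/2)
obs 2: x=1/4 → posterior Inverse-Gamma(11/5, 425/32)
obs 3: x=-3/2 → posterior Inverse-Gamma(27/10, 429/32)
obs 4: x=-3/2 → posterior Inverse-Gamma(16/5, 433/32)
obs 5: x=8 → posterior Inverse-Gamma(37/10, 1729/32)
obs 6: x=-2 → posterior Inverse-Gamma(21/5, 1745/32)
obs 7: x=-1/4 → posterior Inverse-Gamma(47/10, 877/16)
obs 8: x=-7/2 → posterior Inverse-Gamma(26/5, 927/16)
obs 9: x=7/4 → posterior Inverse-Gamma(57/10, 1975/32)
obs 10: x=-1/2 → posterior Inverse-Gamma(31/5, 1979/32)
obs 11: x=-5 → posterior Inverse-Gamma(67/10, 2235/32)

k = 4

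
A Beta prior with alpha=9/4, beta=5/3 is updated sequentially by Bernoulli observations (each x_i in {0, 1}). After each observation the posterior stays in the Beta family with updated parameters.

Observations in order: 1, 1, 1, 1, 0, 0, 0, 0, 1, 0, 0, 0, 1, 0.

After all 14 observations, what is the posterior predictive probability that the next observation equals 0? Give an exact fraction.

obs 1: x=1 → posterior Beta(13/4, 5/3)
obs 2: x=1 → posterior Beta(17/4, 5/3)
obs 3: x=1 → posterior Beta(21/4, 5/3)
obs 4: x=1 → posterior Beta(25/4, 5/3)
obs 5: x=0 → posterior Beta(25/4, 8/3)
obs 6: x=0 → posterior Beta(25/4, 11/3)
obs 7: x=0 → posterior Beta(25/4, 14/3)
obs 8: x=0 → posterior Beta(25/4, 17/3)
obs 9: x=1 → posterior Beta(29/4, 17/3)
obs 10: x=0 → posterior Beta(29/4, 20/3)
obs 11: x=0 → posterior Beta(29/4, 23/3)
obs 12: x=0 → posterior Beta(29/4, 26/3)
obs 13: x=1 → posterior Beta(33/4, 26/3)
obs 14: x=0 → posterior Beta(33/4, 29/3)

116/215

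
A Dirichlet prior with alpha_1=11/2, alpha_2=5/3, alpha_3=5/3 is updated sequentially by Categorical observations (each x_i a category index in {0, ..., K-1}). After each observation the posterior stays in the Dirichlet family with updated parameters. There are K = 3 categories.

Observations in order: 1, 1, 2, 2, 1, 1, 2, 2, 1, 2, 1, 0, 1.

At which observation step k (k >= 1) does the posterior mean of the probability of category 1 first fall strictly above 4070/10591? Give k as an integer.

obs 1: x=1 → posterior Dirichlet(11/2, 8/3, 5/3)
obs 2: x=1 → posterior Dirichlet(11/2, 11/3, 5/3)
obs 3: x=2 → posterior Dirichlet(11/2, 11/3, 8/3)
obs 4: x=2 → posterior Dirichlet(11/2, 11/3, 11/3)
obs 5: x=1 → posterior Dirichlet(11/2, 14/3, 11/3)
obs 6: x=1 → posterior Dirichlet(11/2, 17/3, 11/3)
obs 7: x=2 → posterior Dirichlet(11/2, 17/3, 14/3)
obs 8: x=2 → posterior Dirichlet(11/2, 17/3, 17/3)
obs 9: x=1 → posterior Dirichlet(11/2, 20/3, 17/3)
obs 10: x=2 → posterior Dirichlet(11/2, 20/3, 20/3)
obs 11: x=1 → posterior Dirichlet(11/2, 23/3, 20/3)
obs 12: x=0 → posterior Dirichlet(13/2, 23/3, 20/3)
obs 13: x=1 → posterior Dirichlet(13/2, 26/3, 20/3)

k = 11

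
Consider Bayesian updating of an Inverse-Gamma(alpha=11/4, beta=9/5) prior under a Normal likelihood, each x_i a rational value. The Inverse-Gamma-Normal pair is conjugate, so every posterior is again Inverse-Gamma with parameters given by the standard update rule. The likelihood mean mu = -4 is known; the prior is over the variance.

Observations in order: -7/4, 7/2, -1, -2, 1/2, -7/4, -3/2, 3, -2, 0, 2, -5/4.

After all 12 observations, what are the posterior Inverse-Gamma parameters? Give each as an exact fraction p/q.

alpha=35/4, beta=17763/160

obs 1: x=-7/4 → posterior Inverse-Gamma(13/4, 693/160)
obs 2: x=7/2 → posterior Inverse-Gamma(15/4, 5193/160)
obs 3: x=-1 → posterior Inverse-Gamma(17/4, 5913/160)
obs 4: x=-2 → posterior Inverse-Gamma(19/4, 6233/160)
obs 5: x=1/2 → posterior Inverse-Gamma(21/4, 7853/160)
obs 6: x=-7/4 → posterior Inverse-Gamma(23/4, 4129/80)
obs 7: x=-3/2 → posterior Inverse-Gamma(25/4, 4379/80)
obs 8: x=3 → posterior Inverse-Gamma(27/4, 6339/80)
obs 9: x=-2 → posterior Inverse-Gamma(29/4, 6499/80)
obs 10: x=0 → posterior Inverse-Gamma(31/4, 7139/80)
obs 11: x=2 → posterior Inverse-Gamma(33/4, 8579/80)
obs 12: x=-5/4 → posterior Inverse-Gamma(35/4, 17763/160)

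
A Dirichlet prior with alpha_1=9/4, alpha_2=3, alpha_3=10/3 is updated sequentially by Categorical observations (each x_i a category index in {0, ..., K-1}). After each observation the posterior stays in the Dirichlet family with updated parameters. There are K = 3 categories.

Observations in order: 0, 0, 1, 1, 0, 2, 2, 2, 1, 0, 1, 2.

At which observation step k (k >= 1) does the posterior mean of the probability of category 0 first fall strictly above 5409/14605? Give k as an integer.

k = 2

obs 1: x=0 → posterior Dirichlet(13/4, 3, 10/3)
obs 2: x=0 → posterior Dirichlet(17/4, 3, 10/3)
obs 3: x=1 → posterior Dirichlet(17/4, 4, 10/3)
obs 4: x=1 → posterior Dirichlet(17/4, 5, 10/3)
obs 5: x=0 → posterior Dirichlet(21/4, 5, 10/3)
obs 6: x=2 → posterior Dirichlet(21/4, 5, 13/3)
obs 7: x=2 → posterior Dirichlet(21/4, 5, 16/3)
obs 8: x=2 → posterior Dirichlet(21/4, 5, 19/3)
obs 9: x=1 → posterior Dirichlet(21/4, 6, 19/3)
obs 10: x=0 → posterior Dirichlet(25/4, 6, 19/3)
obs 11: x=1 → posterior Dirichlet(25/4, 7, 19/3)
obs 12: x=2 → posterior Dirichlet(25/4, 7, 22/3)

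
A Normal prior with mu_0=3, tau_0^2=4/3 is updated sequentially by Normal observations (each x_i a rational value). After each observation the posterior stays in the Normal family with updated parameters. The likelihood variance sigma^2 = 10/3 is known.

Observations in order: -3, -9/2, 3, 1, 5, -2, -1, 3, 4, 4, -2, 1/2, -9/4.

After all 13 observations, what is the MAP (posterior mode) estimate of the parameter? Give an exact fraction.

53/62

obs 1: x=-3 → posterior Normal(9/7, 20/21)
obs 2: x=-9/2 → posterior Normal(0, 20/27)
obs 3: x=3 → posterior Normal(6/11, 20/33)
obs 4: x=1 → posterior Normal(8/13, 20/39)
obs 5: x=5 → posterior Normal(6/5, 4/9)
obs 6: x=-2 → posterior Normal(14/17, 20/51)
obs 7: x=-1 → posterior Normal(12/19, 20/57)
obs 8: x=3 → posterior Normal(6/7, 20/63)
obs 9: x=4 → posterior Normal(26/23, 20/69)
obs 10: x=4 → posterior Normal(34/25, 4/15)
obs 11: x=-2 → posterior Normal(10/9, 20/81)
obs 12: x=1/2 → posterior Normal(31/29, 20/87)
obs 13: x=-9/4 → posterior Normal(53/62, 20/93)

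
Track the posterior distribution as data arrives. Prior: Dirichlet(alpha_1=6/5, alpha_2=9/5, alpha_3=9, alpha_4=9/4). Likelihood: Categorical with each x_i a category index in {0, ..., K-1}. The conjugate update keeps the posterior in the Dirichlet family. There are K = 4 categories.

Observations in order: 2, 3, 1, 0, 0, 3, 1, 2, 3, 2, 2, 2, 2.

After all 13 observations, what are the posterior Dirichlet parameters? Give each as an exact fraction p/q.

obs 1: x=2 → posterior Dirichlet(6/5, 9/5, 10, 9/4)
obs 2: x=3 → posterior Dirichlet(6/5, 9/5, 10, 13/4)
obs 3: x=1 → posterior Dirichlet(6/5, 14/5, 10, 13/4)
obs 4: x=0 → posterior Dirichlet(11/5, 14/5, 10, 13/4)
obs 5: x=0 → posterior Dirichlet(16/5, 14/5, 10, 13/4)
obs 6: x=3 → posterior Dirichlet(16/5, 14/5, 10, 17/4)
obs 7: x=1 → posterior Dirichlet(16/5, 19/5, 10, 17/4)
obs 8: x=2 → posterior Dirichlet(16/5, 19/5, 11, 17/4)
obs 9: x=3 → posterior Dirichlet(16/5, 19/5, 11, 21/4)
obs 10: x=2 → posterior Dirichlet(16/5, 19/5, 12, 21/4)
obs 11: x=2 → posterior Dirichlet(16/5, 19/5, 13, 21/4)
obs 12: x=2 → posterior Dirichlet(16/5, 19/5, 14, 21/4)
obs 13: x=2 → posterior Dirichlet(16/5, 19/5, 15, 21/4)

alpha_1=16/5, alpha_2=19/5, alpha_3=15, alpha_4=21/4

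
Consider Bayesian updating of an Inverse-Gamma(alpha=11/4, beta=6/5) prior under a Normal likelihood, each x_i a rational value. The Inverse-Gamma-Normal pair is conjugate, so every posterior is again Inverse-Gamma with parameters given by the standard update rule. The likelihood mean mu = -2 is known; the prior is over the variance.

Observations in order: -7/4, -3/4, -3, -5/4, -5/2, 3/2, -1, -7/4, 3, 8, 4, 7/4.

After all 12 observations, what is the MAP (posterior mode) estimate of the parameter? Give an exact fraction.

5179/520

obs 1: x=-7/4 → posterior Inverse-Gamma(13/4, 197/160)
obs 2: x=-3/4 → posterior Inverse-Gamma(15/4, 161/80)
obs 3: x=-3 → posterior Inverse-Gamma(17/4, 201/80)
obs 4: x=-5/4 → posterior Inverse-Gamma(19/4, 447/160)
obs 5: x=-5/2 → posterior Inverse-Gamma(21/4, 467/160)
obs 6: x=3/2 → posterior Inverse-Gamma(23/4, 1447/160)
obs 7: x=-1 → posterior Inverse-Gamma(25/4, 1527/160)
obs 8: x=-7/4 → posterior Inverse-Gamma(27/4, 383/40)
obs 9: x=3 → posterior Inverse-Gamma(29/4, 883/40)
obs 10: x=8 → posterior Inverse-Gamma(31/4, 2883/40)
obs 11: x=4 → posterior Inverse-Gamma(33/4, 3603/40)
obs 12: x=7/4 → posterior Inverse-Gamma(35/4, 15537/160)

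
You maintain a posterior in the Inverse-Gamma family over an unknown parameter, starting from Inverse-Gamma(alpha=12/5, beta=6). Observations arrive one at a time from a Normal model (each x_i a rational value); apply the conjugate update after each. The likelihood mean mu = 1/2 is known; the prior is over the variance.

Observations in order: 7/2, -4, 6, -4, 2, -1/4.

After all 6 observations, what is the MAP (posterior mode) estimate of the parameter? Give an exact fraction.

obs 1: x=7/2 → posterior Inverse-Gamma(29/10, 21/2)
obs 2: x=-4 → posterior Inverse-Gamma(17/5, 165/8)
obs 3: x=6 → posterior Inverse-Gamma(39/10, 143/4)
obs 4: x=-4 → posterior Inverse-Gamma(22/5, 367/8)
obs 5: x=2 → posterior Inverse-Gamma(49/10, 47)
obs 6: x=-1/4 → posterior Inverse-Gamma(27/5, 1513/32)

7565/1024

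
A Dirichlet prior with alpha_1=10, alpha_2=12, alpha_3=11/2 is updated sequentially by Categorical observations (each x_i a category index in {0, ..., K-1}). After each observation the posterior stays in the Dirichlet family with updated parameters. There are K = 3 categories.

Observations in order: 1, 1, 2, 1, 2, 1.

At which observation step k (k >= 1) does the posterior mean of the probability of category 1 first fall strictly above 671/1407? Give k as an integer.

k = 6

obs 1: x=1 → posterior Dirichlet(10, 13, 11/2)
obs 2: x=1 → posterior Dirichlet(10, 14, 11/2)
obs 3: x=2 → posterior Dirichlet(10, 14, 13/2)
obs 4: x=1 → posterior Dirichlet(10, 15, 13/2)
obs 5: x=2 → posterior Dirichlet(10, 15, 15/2)
obs 6: x=1 → posterior Dirichlet(10, 16, 15/2)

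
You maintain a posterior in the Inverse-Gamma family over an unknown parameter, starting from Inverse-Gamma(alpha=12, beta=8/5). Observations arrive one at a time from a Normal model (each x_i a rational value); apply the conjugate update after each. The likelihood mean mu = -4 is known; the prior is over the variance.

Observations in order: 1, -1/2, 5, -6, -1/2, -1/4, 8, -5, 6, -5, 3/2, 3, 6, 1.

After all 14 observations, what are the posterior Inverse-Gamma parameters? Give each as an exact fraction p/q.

obs 1: x=1 → posterior Inverse-Gamma(25/2, 141/10)
obs 2: x=-1/2 → posterior Inverse-Gamma(13, 809/40)
obs 3: x=5 → posterior Inverse-Gamma(27/2, 2429/40)
obs 4: x=-6 → posterior Inverse-Gamma(14, 2509/40)
obs 5: x=-1/2 → posterior Inverse-Gamma(29/2, 1377/20)
obs 6: x=-1/4 → posterior Inverse-Gamma(15, 12141/160)
obs 7: x=8 → posterior Inverse-Gamma(31/2, 23661/160)
obs 8: x=-5 → posterior Inverse-Gamma(16, 23741/160)
obs 9: x=6 → posterior Inverse-Gamma(33/2, 31741/160)
obs 10: x=-5 → posterior Inverse-Gamma(17, 31821/160)
obs 11: x=3/2 → posterior Inverse-Gamma(35/2, 34241/160)
obs 12: x=3 → posterior Inverse-Gamma(18, 38161/160)
obs 13: x=6 → posterior Inverse-Gamma(37/2, 46161/160)
obs 14: x=1 → posterior Inverse-Gamma(19, 48161/160)

alpha=19, beta=48161/160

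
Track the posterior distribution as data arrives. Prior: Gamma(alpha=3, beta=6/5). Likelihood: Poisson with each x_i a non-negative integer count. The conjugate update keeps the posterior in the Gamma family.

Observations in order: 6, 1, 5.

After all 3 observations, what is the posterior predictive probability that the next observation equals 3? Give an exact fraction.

723799634943861624448125/3684938775001739858051072

obs 1: x=6 → posterior Gamma(9, 11/5)
obs 2: x=1 → posterior Gamma(10, 16/5)
obs 3: x=5 → posterior Gamma(15, 21/5)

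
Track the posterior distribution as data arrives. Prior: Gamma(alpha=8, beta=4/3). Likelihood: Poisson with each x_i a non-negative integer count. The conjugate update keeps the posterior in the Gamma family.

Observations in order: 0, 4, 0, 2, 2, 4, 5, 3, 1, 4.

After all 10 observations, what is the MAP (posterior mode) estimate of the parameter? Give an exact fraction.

obs 1: x=0 → posterior Gamma(8, 7/3)
obs 2: x=4 → posterior Gamma(12, 10/3)
obs 3: x=0 → posterior Gamma(12, 13/3)
obs 4: x=2 → posterior Gamma(14, 16/3)
obs 5: x=2 → posterior Gamma(16, 19/3)
obs 6: x=4 → posterior Gamma(20, 22/3)
obs 7: x=5 → posterior Gamma(25, 25/3)
obs 8: x=3 → posterior Gamma(28, 28/3)
obs 9: x=1 → posterior Gamma(29, 31/3)
obs 10: x=4 → posterior Gamma(33, 34/3)

48/17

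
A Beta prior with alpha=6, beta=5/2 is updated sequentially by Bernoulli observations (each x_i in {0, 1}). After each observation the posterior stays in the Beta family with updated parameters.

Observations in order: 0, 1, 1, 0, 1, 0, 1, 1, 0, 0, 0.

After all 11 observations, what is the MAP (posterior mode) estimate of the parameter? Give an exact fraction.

obs 1: x=0 → posterior Beta(6, 7/2)
obs 2: x=1 → posterior Beta(7, 7/2)
obs 3: x=1 → posterior Beta(8, 7/2)
obs 4: x=0 → posterior Beta(8, 9/2)
obs 5: x=1 → posterior Beta(9, 9/2)
obs 6: x=0 → posterior Beta(9, 11/2)
obs 7: x=1 → posterior Beta(10, 11/2)
obs 8: x=1 → posterior Beta(11, 11/2)
obs 9: x=0 → posterior Beta(11, 13/2)
obs 10: x=0 → posterior Beta(11, 15/2)
obs 11: x=0 → posterior Beta(11, 17/2)

4/7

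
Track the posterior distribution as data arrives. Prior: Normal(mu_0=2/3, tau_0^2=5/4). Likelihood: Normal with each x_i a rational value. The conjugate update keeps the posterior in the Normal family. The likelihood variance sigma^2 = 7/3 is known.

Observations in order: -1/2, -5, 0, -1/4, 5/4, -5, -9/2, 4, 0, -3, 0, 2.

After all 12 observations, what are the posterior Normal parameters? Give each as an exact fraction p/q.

obs 1: x=-1/2 → posterior Normal(67/258, 35/43)
obs 2: x=-5 → posterior Normal(-383/348, 35/58)
obs 3: x=0 → posterior Normal(-383/438, 35/73)
obs 4: x=-1/4 → posterior Normal(-811/1056, 35/88)
obs 5: x=5/4 → posterior Normal(-293/618, 35/103)
obs 6: x=-5 → posterior Normal(-743/708, 35/118)
obs 7: x=-9/2 → posterior Normal(-82/57, 5/19)
obs 8: x=4 → posterior Normal(-197/222, 35/148)
obs 9: x=0 → posterior Normal(-394/489, 35/163)
obs 10: x=-3 → posterior Normal(-529/534, 35/178)
obs 11: x=0 → posterior Normal(-529/579, 35/193)
obs 12: x=2 → posterior Normal(-439/624, 35/208)

mu_0=-439/624, tau_0^2=35/208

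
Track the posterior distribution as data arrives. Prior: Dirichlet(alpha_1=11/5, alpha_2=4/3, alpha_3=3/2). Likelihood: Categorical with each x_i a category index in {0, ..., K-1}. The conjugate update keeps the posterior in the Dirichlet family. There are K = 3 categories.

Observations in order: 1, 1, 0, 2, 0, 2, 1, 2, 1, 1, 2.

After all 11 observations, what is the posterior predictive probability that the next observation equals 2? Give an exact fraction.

obs 1: x=1 → posterior Dirichlet(11/5, 7/3, 3/2)
obs 2: x=1 → posterior Dirichlet(11/5, 10/3, 3/2)
obs 3: x=0 → posterior Dirichlet(16/5, 10/3, 3/2)
obs 4: x=2 → posterior Dirichlet(16/5, 10/3, 5/2)
obs 5: x=0 → posterior Dirichlet(21/5, 10/3, 5/2)
obs 6: x=2 → posterior Dirichlet(21/5, 10/3, 7/2)
obs 7: x=1 → posterior Dirichlet(21/5, 13/3, 7/2)
obs 8: x=2 → posterior Dirichlet(21/5, 13/3, 9/2)
obs 9: x=1 → posterior Dirichlet(21/5, 16/3, 9/2)
obs 10: x=1 → posterior Dirichlet(21/5, 19/3, 9/2)
obs 11: x=2 → posterior Dirichlet(21/5, 19/3, 11/2)

165/481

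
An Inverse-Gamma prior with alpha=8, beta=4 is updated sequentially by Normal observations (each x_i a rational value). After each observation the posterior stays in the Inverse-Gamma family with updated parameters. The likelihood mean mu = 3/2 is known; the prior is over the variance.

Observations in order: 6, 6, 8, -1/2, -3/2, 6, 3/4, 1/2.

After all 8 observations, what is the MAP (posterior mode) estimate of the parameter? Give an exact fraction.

obs 1: x=6 → posterior Inverse-Gamma(17/2, 113/8)
obs 2: x=6 → posterior Inverse-Gamma(9, 97/4)
obs 3: x=8 → posterior Inverse-Gamma(19/2, 363/8)
obs 4: x=-1/2 → posterior Inverse-Gamma(10, 379/8)
obs 5: x=-3/2 → posterior Inverse-Gamma(21/2, 415/8)
obs 6: x=6 → posterior Inverse-Gamma(11, 62)
obs 7: x=3/4 → posterior Inverse-Gamma(23/2, 1993/32)
obs 8: x=1/2 → posterior Inverse-Gamma(12, 2009/32)

2009/416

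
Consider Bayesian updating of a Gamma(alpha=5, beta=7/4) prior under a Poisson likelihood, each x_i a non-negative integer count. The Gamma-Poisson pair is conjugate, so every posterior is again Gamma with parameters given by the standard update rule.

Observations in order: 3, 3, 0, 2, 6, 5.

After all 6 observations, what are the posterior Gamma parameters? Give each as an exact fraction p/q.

alpha=24, beta=31/4

obs 1: x=3 → posterior Gamma(8, 11/4)
obs 2: x=3 → posterior Gamma(11, 15/4)
obs 3: x=0 → posterior Gamma(11, 19/4)
obs 4: x=2 → posterior Gamma(13, 23/4)
obs 5: x=6 → posterior Gamma(19, 27/4)
obs 6: x=5 → posterior Gamma(24, 31/4)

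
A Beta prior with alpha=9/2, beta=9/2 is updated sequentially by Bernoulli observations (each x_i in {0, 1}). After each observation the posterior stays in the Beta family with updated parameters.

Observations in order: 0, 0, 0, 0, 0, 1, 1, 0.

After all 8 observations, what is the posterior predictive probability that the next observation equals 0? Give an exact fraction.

obs 1: x=0 → posterior Beta(9/2, 11/2)
obs 2: x=0 → posterior Beta(9/2, 13/2)
obs 3: x=0 → posterior Beta(9/2, 15/2)
obs 4: x=0 → posterior Beta(9/2, 17/2)
obs 5: x=0 → posterior Beta(9/2, 19/2)
obs 6: x=1 → posterior Beta(11/2, 19/2)
obs 7: x=1 → posterior Beta(13/2, 19/2)
obs 8: x=0 → posterior Beta(13/2, 21/2)

21/34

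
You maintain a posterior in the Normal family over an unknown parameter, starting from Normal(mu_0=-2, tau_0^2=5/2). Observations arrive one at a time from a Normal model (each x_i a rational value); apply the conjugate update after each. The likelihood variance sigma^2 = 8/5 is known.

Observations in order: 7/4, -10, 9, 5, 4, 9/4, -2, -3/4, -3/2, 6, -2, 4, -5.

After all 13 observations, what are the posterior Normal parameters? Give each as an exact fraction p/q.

mu_0=947/1364, tau_0^2=40/341

obs 1: x=7/4 → posterior Normal(47/164, 40/41)
obs 2: x=-10 → posterior Normal(-953/264, 20/33)
obs 3: x=9 → posterior Normal(-53/364, 40/91)
obs 4: x=5 → posterior Normal(447/464, 10/29)
obs 5: x=4 → posterior Normal(847/564, 40/141)
obs 6: x=9/4 → posterior Normal(134/83, 20/83)
obs 7: x=-2 → posterior Normal(218/191, 40/191)
obs 8: x=-3/4 → posterior Normal(797/864, 5/27)
obs 9: x=-3/2 → posterior Normal(647/964, 40/241)
obs 10: x=6 → posterior Normal(1247/1064, 20/133)
obs 11: x=-2 → posterior Normal(349/388, 40/291)
obs 12: x=4 → posterior Normal(1447/1264, 10/79)
obs 13: x=-5 → posterior Normal(947/1364, 40/341)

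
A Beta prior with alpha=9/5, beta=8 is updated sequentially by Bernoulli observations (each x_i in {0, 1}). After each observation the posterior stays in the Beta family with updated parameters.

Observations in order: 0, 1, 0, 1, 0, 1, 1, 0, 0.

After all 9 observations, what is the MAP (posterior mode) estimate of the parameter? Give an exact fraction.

obs 1: x=0 → posterior Beta(9/5, 9)
obs 2: x=1 → posterior Beta(14/5, 9)
obs 3: x=0 → posterior Beta(14/5, 10)
obs 4: x=1 → posterior Beta(19/5, 10)
obs 5: x=0 → posterior Beta(19/5, 11)
obs 6: x=1 → posterior Beta(24/5, 11)
obs 7: x=1 → posterior Beta(29/5, 11)
obs 8: x=0 → posterior Beta(29/5, 12)
obs 9: x=0 → posterior Beta(29/5, 13)

2/7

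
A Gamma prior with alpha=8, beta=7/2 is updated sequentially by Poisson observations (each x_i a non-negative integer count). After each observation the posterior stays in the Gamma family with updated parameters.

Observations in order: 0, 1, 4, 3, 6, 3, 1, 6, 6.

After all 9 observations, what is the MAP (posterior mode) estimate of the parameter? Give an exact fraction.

obs 1: x=0 → posterior Gamma(8, 9/2)
obs 2: x=1 → posterior Gamma(9, 11/2)
obs 3: x=4 → posterior Gamma(13, 13/2)
obs 4: x=3 → posterior Gamma(16, 15/2)
obs 5: x=6 → posterior Gamma(22, 17/2)
obs 6: x=3 → posterior Gamma(25, 19/2)
obs 7: x=1 → posterior Gamma(26, 21/2)
obs 8: x=6 → posterior Gamma(32, 23/2)
obs 9: x=6 → posterior Gamma(38, 25/2)

74/25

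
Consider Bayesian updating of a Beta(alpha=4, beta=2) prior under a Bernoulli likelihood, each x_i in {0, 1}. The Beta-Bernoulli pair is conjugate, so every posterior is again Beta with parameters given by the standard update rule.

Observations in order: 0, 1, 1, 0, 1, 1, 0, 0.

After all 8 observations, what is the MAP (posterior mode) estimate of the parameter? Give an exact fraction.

obs 1: x=0 → posterior Beta(4, 3)
obs 2: x=1 → posterior Beta(5, 3)
obs 3: x=1 → posterior Beta(6, 3)
obs 4: x=0 → posterior Beta(6, 4)
obs 5: x=1 → posterior Beta(7, 4)
obs 6: x=1 → posterior Beta(8, 4)
obs 7: x=0 → posterior Beta(8, 5)
obs 8: x=0 → posterior Beta(8, 6)

7/12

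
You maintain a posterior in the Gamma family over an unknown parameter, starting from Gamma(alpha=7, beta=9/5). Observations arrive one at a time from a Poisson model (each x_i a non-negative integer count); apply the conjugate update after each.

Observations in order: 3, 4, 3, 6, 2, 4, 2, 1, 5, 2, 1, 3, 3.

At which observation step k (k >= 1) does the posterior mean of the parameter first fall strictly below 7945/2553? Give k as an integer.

k = 13

obs 1: x=3 → posterior Gamma(10, 14/5)
obs 2: x=4 → posterior Gamma(14, 19/5)
obs 3: x=3 → posterior Gamma(17, 24/5)
obs 4: x=6 → posterior Gamma(23, 29/5)
obs 5: x=2 → posterior Gamma(25, 34/5)
obs 6: x=4 → posterior Gamma(29, 39/5)
obs 7: x=2 → posterior Gamma(31, 44/5)
obs 8: x=1 → posterior Gamma(32, 49/5)
obs 9: x=5 → posterior Gamma(37, 54/5)
obs 10: x=2 → posterior Gamma(39, 59/5)
obs 11: x=1 → posterior Gamma(40, 64/5)
obs 12: x=3 → posterior Gamma(43, 69/5)
obs 13: x=3 → posterior Gamma(46, 74/5)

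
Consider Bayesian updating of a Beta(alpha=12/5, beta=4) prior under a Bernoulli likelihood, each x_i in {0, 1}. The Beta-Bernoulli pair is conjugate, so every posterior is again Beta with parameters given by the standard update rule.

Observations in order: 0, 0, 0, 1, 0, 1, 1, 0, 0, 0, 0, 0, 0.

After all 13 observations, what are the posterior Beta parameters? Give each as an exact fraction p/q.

alpha=27/5, beta=14

obs 1: x=0 → posterior Beta(12/5, 5)
obs 2: x=0 → posterior Beta(12/5, 6)
obs 3: x=0 → posterior Beta(12/5, 7)
obs 4: x=1 → posterior Beta(17/5, 7)
obs 5: x=0 → posterior Beta(17/5, 8)
obs 6: x=1 → posterior Beta(22/5, 8)
obs 7: x=1 → posterior Beta(27/5, 8)
obs 8: x=0 → posterior Beta(27/5, 9)
obs 9: x=0 → posterior Beta(27/5, 10)
obs 10: x=0 → posterior Beta(27/5, 11)
obs 11: x=0 → posterior Beta(27/5, 12)
obs 12: x=0 → posterior Beta(27/5, 13)
obs 13: x=0 → posterior Beta(27/5, 14)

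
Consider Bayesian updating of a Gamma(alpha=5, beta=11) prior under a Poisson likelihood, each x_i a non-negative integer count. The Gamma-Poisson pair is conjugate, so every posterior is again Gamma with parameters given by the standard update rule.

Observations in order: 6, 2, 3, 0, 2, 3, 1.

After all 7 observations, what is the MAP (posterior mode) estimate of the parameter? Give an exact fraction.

7/6

obs 1: x=6 → posterior Gamma(11, 12)
obs 2: x=2 → posterior Gamma(13, 13)
obs 3: x=3 → posterior Gamma(16, 14)
obs 4: x=0 → posterior Gamma(16, 15)
obs 5: x=2 → posterior Gamma(18, 16)
obs 6: x=3 → posterior Gamma(21, 17)
obs 7: x=1 → posterior Gamma(22, 18)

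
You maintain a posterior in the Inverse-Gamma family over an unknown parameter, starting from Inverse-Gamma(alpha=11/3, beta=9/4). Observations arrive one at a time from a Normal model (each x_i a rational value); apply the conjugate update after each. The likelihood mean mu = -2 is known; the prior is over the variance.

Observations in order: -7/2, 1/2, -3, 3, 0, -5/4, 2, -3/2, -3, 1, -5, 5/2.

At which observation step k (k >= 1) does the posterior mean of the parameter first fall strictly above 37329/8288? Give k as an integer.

obs 1: x=-7/2 → posterior Inverse-Gamma(25/6, 27/8)
obs 2: x=1/2 → posterior Inverse-Gamma(14/3, 13/2)
obs 3: x=-3 → posterior Inverse-Gamma(31/6, 7)
obs 4: x=3 → posterior Inverse-Gamma(17/3, 39/2)
obs 5: x=0 → posterior Inverse-Gamma(37/6, 43/2)
obs 6: x=-5/4 → posterior Inverse-Gamma(20/3, 697/32)
obs 7: x=2 → posterior Inverse-Gamma(43/6, 953/32)
obs 8: x=-3/2 → posterior Inverse-Gamma(23/3, 957/32)
obs 9: x=-3 → posterior Inverse-Gamma(49/6, 973/32)
obs 10: x=1 → posterior Inverse-Gamma(26/3, 1117/32)
obs 11: x=-5 → posterior Inverse-Gamma(55/6, 1261/32)
obs 12: x=5/2 → posterior Inverse-Gamma(29/3, 1585/32)

k = 7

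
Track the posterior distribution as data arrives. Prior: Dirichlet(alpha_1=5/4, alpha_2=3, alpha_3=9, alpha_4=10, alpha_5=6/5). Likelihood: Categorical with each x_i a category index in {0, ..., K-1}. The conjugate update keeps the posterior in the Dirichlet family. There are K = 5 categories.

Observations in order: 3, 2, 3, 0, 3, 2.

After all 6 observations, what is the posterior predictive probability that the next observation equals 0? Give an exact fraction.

obs 1: x=3 → posterior Dirichlet(5/4, 3, 9, 11, 6/5)
obs 2: x=2 → posterior Dirichlet(5/4, 3, 10, 11, 6/5)
obs 3: x=3 → posterior Dirichlet(5/4, 3, 10, 12, 6/5)
obs 4: x=0 → posterior Dirichlet(9/4, 3, 10, 12, 6/5)
obs 5: x=3 → posterior Dirichlet(9/4, 3, 10, 13, 6/5)
obs 6: x=2 → posterior Dirichlet(9/4, 3, 11, 13, 6/5)

15/203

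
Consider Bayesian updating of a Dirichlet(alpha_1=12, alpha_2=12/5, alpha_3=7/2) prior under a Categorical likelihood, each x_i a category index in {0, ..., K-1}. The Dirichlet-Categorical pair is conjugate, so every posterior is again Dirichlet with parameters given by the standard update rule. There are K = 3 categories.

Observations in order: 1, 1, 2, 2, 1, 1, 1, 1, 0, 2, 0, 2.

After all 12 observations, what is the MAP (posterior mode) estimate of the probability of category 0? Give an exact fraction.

130/269

obs 1: x=1 → posterior Dirichlet(12, 17/5, 7/2)
obs 2: x=1 → posterior Dirichlet(12, 22/5, 7/2)
obs 3: x=2 → posterior Dirichlet(12, 22/5, 9/2)
obs 4: x=2 → posterior Dirichlet(12, 22/5, 11/2)
obs 5: x=1 → posterior Dirichlet(12, 27/5, 11/2)
obs 6: x=1 → posterior Dirichlet(12, 32/5, 11/2)
obs 7: x=1 → posterior Dirichlet(12, 37/5, 11/2)
obs 8: x=1 → posterior Dirichlet(12, 42/5, 11/2)
obs 9: x=0 → posterior Dirichlet(13, 42/5, 11/2)
obs 10: x=2 → posterior Dirichlet(13, 42/5, 13/2)
obs 11: x=0 → posterior Dirichlet(14, 42/5, 13/2)
obs 12: x=2 → posterior Dirichlet(14, 42/5, 15/2)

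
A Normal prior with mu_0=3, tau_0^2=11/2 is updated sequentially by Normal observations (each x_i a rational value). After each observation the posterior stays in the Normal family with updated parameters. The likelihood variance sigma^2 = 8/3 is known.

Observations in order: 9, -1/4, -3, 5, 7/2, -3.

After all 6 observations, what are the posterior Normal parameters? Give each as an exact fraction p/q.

mu_0=1677/856, tau_0^2=44/107

obs 1: x=9 → posterior Normal(345/49, 88/49)
obs 2: x=-1/4 → posterior Normal(1347/328, 44/41)
obs 3: x=-3 → posterior Normal(951/460, 88/115)
obs 4: x=5 → posterior Normal(1611/592, 22/37)
obs 5: x=7/2 → posterior Normal(2073/724, 88/181)
obs 6: x=-3 → posterior Normal(1677/856, 44/107)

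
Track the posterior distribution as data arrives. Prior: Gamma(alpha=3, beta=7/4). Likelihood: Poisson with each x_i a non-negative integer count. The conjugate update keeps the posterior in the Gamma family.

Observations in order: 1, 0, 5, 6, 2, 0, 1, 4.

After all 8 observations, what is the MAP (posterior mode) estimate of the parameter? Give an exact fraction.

28/13

obs 1: x=1 → posterior Gamma(4, 11/4)
obs 2: x=0 → posterior Gamma(4, 15/4)
obs 3: x=5 → posterior Gamma(9, 19/4)
obs 4: x=6 → posterior Gamma(15, 23/4)
obs 5: x=2 → posterior Gamma(17, 27/4)
obs 6: x=0 → posterior Gamma(17, 31/4)
obs 7: x=1 → posterior Gamma(18, 35/4)
obs 8: x=4 → posterior Gamma(22, 39/4)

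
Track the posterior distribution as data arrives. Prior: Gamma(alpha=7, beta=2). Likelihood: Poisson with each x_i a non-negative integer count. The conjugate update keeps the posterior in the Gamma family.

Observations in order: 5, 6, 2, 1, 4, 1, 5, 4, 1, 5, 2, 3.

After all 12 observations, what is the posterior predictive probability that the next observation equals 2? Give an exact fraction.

obs 1: x=5 → posterior Gamma(12, 3)
obs 2: x=6 → posterior Gamma(18, 4)
obs 3: x=2 → posterior Gamma(20, 5)
obs 4: x=1 → posterior Gamma(21, 6)
obs 5: x=4 → posterior Gamma(25, 7)
obs 6: x=1 → posterior Gamma(26, 8)
obs 7: x=5 → posterior Gamma(31, 9)
obs 8: x=4 → posterior Gamma(35, 10)
obs 9: x=1 → posterior Gamma(36, 11)
obs 10: x=5 → posterior Gamma(41, 12)
obs 11: x=2 → posterior Gamma(43, 13)
obs 12: x=3 → posterior Gamma(46, 14)

56979067199045411887322595270266054170005673313164066816/283387333428466483068181247517713927663862705230712890625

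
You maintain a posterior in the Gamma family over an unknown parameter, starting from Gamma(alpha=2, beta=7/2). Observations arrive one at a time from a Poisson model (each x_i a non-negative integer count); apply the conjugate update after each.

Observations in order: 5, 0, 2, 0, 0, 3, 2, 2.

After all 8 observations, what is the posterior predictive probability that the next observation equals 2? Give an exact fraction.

3336140066130463265034784/14551915228366851806640625

obs 1: x=5 → posterior Gamma(7, 9/2)
obs 2: x=0 → posterior Gamma(7, 11/2)
obs 3: x=2 → posterior Gamma(9, 13/2)
obs 4: x=0 → posterior Gamma(9, 15/2)
obs 5: x=0 → posterior Gamma(9, 17/2)
obs 6: x=3 → posterior Gamma(12, 19/2)
obs 7: x=2 → posterior Gamma(14, 21/2)
obs 8: x=2 → posterior Gamma(16, 23/2)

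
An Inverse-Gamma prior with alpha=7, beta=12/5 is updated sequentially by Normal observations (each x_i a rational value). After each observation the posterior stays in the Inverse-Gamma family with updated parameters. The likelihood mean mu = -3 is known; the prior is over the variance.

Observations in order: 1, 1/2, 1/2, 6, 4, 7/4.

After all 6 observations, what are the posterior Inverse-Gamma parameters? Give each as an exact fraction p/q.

obs 1: x=1 → posterior Inverse-Gamma(15/2, 52/5)
obs 2: x=1/2 → posterior Inverse-Gamma(8, 661/40)
obs 3: x=1/2 → posterior Inverse-Gamma(17/2, 453/20)
obs 4: x=6 → posterior Inverse-Gamma(9, 1263/20)
obs 5: x=4 → posterior Inverse-Gamma(19/2, 1753/20)
obs 6: x=7/4 → posterior Inverse-Gamma(10, 15829/160)

alpha=10, beta=15829/160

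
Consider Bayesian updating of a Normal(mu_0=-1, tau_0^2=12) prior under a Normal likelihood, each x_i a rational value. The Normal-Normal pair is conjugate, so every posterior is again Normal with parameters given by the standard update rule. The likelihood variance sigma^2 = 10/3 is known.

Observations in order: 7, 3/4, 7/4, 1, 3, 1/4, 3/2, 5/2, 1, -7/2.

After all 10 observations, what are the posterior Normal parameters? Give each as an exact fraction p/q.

mu_0=539/370, tau_0^2=12/37

obs 1: x=7 → posterior Normal(121/23, 60/23)
obs 2: x=3/4 → posterior Normal(269/82, 60/41)
obs 3: x=7/4 → posterior Normal(166/59, 60/59)
obs 4: x=1 → posterior Normal(184/77, 60/77)
obs 5: x=3 → posterior Normal(238/95, 12/19)
obs 6: x=1/4 → posterior Normal(485/226, 60/113)
obs 7: x=3/2 → posterior Normal(539/262, 60/131)
obs 8: x=5/2 → posterior Normal(629/298, 60/149)
obs 9: x=1 → posterior Normal(665/334, 60/167)
obs 10: x=-7/2 → posterior Normal(539/370, 12/37)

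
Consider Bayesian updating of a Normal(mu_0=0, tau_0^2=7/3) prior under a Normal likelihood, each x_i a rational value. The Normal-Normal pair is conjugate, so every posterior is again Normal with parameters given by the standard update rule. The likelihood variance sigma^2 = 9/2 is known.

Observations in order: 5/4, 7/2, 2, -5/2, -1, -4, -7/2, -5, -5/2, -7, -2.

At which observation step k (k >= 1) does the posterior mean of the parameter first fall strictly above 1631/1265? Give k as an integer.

k = 3

obs 1: x=5/4 → posterior Normal(35/82, 63/41)
obs 2: x=7/2 → posterior Normal(133/110, 63/55)
obs 3: x=2 → posterior Normal(63/46, 21/23)
obs 4: x=-5/2 → posterior Normal(119/166, 63/83)
obs 5: x=-1 → posterior Normal(91/194, 63/97)
obs 6: x=-4 → posterior Normal(-7/74, 21/37)
obs 7: x=-7/2 → posterior Normal(-119/250, 63/125)
obs 8: x=-5 → posterior Normal(-259/278, 63/139)
obs 9: x=-5/2 → posterior Normal(-329/306, 7/17)
obs 10: x=-7 → posterior Normal(-525/334, 63/167)
obs 11: x=-2 → posterior Normal(-581/362, 63/181)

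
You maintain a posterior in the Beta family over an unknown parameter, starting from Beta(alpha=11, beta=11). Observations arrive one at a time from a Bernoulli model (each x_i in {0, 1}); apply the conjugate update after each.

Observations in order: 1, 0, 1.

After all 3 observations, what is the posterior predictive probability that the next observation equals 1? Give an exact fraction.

13/25

obs 1: x=1 → posterior Beta(12, 11)
obs 2: x=0 → posterior Beta(12, 12)
obs 3: x=1 → posterior Beta(13, 12)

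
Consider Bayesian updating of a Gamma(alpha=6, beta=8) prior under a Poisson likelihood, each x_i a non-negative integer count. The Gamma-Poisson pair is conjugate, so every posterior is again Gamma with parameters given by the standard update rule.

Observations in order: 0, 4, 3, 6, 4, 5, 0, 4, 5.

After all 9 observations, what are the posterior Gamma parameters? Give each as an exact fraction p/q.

alpha=37, beta=17

obs 1: x=0 → posterior Gamma(6, 9)
obs 2: x=4 → posterior Gamma(10, 10)
obs 3: x=3 → posterior Gamma(13, 11)
obs 4: x=6 → posterior Gamma(19, 12)
obs 5: x=4 → posterior Gamma(23, 13)
obs 6: x=5 → posterior Gamma(28, 14)
obs 7: x=0 → posterior Gamma(28, 15)
obs 8: x=4 → posterior Gamma(32, 16)
obs 9: x=5 → posterior Gamma(37, 17)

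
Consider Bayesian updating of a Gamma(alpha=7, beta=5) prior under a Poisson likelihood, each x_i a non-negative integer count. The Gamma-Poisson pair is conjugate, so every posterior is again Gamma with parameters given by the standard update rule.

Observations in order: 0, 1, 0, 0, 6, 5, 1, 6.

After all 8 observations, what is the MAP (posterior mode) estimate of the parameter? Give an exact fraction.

obs 1: x=0 → posterior Gamma(7, 6)
obs 2: x=1 → posterior Gamma(8, 7)
obs 3: x=0 → posterior Gamma(8, 8)
obs 4: x=0 → posterior Gamma(8, 9)
obs 5: x=6 → posterior Gamma(14, 10)
obs 6: x=5 → posterior Gamma(19, 11)
obs 7: x=1 → posterior Gamma(20, 12)
obs 8: x=6 → posterior Gamma(26, 13)

25/13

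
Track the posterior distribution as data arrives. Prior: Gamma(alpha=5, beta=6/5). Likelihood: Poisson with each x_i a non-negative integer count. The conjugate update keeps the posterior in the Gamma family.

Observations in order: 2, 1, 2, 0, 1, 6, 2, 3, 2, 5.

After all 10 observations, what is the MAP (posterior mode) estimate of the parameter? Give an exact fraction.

5/2

obs 1: x=2 → posterior Gamma(7, 11/5)
obs 2: x=1 → posterior Gamma(8, 16/5)
obs 3: x=2 → posterior Gamma(10, 21/5)
obs 4: x=0 → posterior Gamma(10, 26/5)
obs 5: x=1 → posterior Gamma(11, 31/5)
obs 6: x=6 → posterior Gamma(17, 36/5)
obs 7: x=2 → posterior Gamma(19, 41/5)
obs 8: x=3 → posterior Gamma(22, 46/5)
obs 9: x=2 → posterior Gamma(24, 51/5)
obs 10: x=5 → posterior Gamma(29, 56/5)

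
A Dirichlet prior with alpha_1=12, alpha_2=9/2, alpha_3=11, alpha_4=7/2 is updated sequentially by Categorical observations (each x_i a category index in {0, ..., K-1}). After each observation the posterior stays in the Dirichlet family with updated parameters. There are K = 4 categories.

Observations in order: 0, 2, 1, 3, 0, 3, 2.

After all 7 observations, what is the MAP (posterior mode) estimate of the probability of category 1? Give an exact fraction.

9/68

obs 1: x=0 → posterior Dirichlet(13, 9/2, 11, 7/2)
obs 2: x=2 → posterior Dirichlet(13, 9/2, 12, 7/2)
obs 3: x=1 → posterior Dirichlet(13, 11/2, 12, 7/2)
obs 4: x=3 → posterior Dirichlet(13, 11/2, 12, 9/2)
obs 5: x=0 → posterior Dirichlet(14, 11/2, 12, 9/2)
obs 6: x=3 → posterior Dirichlet(14, 11/2, 12, 11/2)
obs 7: x=2 → posterior Dirichlet(14, 11/2, 13, 11/2)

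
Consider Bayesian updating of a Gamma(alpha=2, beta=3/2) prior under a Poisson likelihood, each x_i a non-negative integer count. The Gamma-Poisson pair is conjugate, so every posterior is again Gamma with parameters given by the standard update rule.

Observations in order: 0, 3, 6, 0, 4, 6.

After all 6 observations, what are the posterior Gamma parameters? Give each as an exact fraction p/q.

obs 1: x=0 → posterior Gamma(2, 5/2)
obs 2: x=3 → posterior Gamma(5, 7/2)
obs 3: x=6 → posterior Gamma(11, 9/2)
obs 4: x=0 → posterior Gamma(11, 11/2)
obs 5: x=4 → posterior Gamma(15, 13/2)
obs 6: x=6 → posterior Gamma(21, 15/2)

alpha=21, beta=15/2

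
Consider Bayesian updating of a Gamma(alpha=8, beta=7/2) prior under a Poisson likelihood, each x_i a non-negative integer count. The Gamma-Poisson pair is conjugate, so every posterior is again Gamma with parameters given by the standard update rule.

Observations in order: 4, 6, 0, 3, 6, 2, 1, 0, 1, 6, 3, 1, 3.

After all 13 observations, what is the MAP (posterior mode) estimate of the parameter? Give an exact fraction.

obs 1: x=4 → posterior Gamma(12, 9/2)
obs 2: x=6 → posterior Gamma(18, 11/2)
obs 3: x=0 → posterior Gamma(18, 13/2)
obs 4: x=3 → posterior Gamma(21, 15/2)
obs 5: x=6 → posterior Gamma(27, 17/2)
obs 6: x=2 → posterior Gamma(29, 19/2)
obs 7: x=1 → posterior Gamma(30, 21/2)
obs 8: x=0 → posterior Gamma(30, 23/2)
obs 9: x=1 → posterior Gamma(31, 25/2)
obs 10: x=6 → posterior Gamma(37, 27/2)
obs 11: x=3 → posterior Gamma(40, 29/2)
obs 12: x=1 → posterior Gamma(41, 31/2)
obs 13: x=3 → posterior Gamma(44, 33/2)

86/33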